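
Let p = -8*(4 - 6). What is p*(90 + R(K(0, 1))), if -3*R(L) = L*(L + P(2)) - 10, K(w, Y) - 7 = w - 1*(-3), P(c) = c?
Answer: 2560/3 ≈ 853.33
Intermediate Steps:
K(w, Y) = 10 + w (K(w, Y) = 7 + (w - 1*(-3)) = 7 + (w + 3) = 7 + (3 + w) = 10 + w)
p = 16 (p = -8*(-2) = 16)
R(L) = 10/3 - L*(2 + L)/3 (R(L) = -(L*(L + 2) - 10)/3 = -(L*(2 + L) - 10)/3 = -(-10 + L*(2 + L))/3 = 10/3 - L*(2 + L)/3)
p*(90 + R(K(0, 1))) = 16*(90 + (10/3 - 2*(10 + 0)/3 - (10 + 0)²/3)) = 16*(90 + (10/3 - ⅔*10 - ⅓*10²)) = 16*(90 + (10/3 - 20/3 - ⅓*100)) = 16*(90 + (10/3 - 20/3 - 100/3)) = 16*(90 - 110/3) = 16*(160/3) = 2560/3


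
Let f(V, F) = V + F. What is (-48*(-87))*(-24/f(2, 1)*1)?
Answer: -33408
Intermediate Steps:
f(V, F) = F + V
(-48*(-87))*(-24/f(2, 1)*1) = (-48*(-87))*(-24/(1 + 2)*1) = 4176*(-24/3*1) = 4176*(-3*8/3*1) = 4176*(-8*1) = 4176*(-8) = -33408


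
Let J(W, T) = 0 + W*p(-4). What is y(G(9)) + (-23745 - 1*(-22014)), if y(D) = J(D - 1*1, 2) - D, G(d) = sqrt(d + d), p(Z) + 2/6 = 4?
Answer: -5204/3 + 8*sqrt(2) ≈ -1723.4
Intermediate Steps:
p(Z) = 11/3 (p(Z) = -1/3 + 4 = 11/3)
J(W, T) = 11*W/3 (J(W, T) = 0 + W*(11/3) = 0 + 11*W/3 = 11*W/3)
G(d) = sqrt(2)*sqrt(d) (G(d) = sqrt(2*d) = sqrt(2)*sqrt(d))
y(D) = -11/3 + 8*D/3 (y(D) = 11*(D - 1*1)/3 - D = 11*(D - 1)/3 - D = 11*(-1 + D)/3 - D = (-11/3 + 11*D/3) - D = -11/3 + 8*D/3)
y(G(9)) + (-23745 - 1*(-22014)) = (-11/3 + 8*(sqrt(2)*sqrt(9))/3) + (-23745 - 1*(-22014)) = (-11/3 + 8*(sqrt(2)*3)/3) + (-23745 + 22014) = (-11/3 + 8*(3*sqrt(2))/3) - 1731 = (-11/3 + 8*sqrt(2)) - 1731 = -5204/3 + 8*sqrt(2)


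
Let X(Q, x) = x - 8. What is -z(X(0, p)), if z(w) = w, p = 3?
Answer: 5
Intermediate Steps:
X(Q, x) = -8 + x
-z(X(0, p)) = -(-8 + 3) = -1*(-5) = 5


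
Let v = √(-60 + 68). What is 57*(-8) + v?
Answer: -456 + 2*√2 ≈ -453.17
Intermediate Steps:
v = 2*√2 (v = √8 = 2*√2 ≈ 2.8284)
57*(-8) + v = 57*(-8) + 2*√2 = -456 + 2*√2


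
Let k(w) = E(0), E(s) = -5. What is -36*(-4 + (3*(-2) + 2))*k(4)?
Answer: -1440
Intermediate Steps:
k(w) = -5
-36*(-4 + (3*(-2) + 2))*k(4) = -36*(-4 + (3*(-2) + 2))*(-5) = -36*(-4 + (-6 + 2))*(-5) = -36*(-4 - 4)*(-5) = -(-288)*(-5) = -36*40 = -1440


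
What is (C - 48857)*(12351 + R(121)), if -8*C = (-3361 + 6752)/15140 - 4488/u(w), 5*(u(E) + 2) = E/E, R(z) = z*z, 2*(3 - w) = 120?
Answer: -30139835538491/22710 ≈ -1.3272e+9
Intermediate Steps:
w = -57 (w = 3 - 1/2*120 = 3 - 60 = -57)
R(z) = z**2
u(E) = -9/5 (u(E) = -2 + (E/E)/5 = -2 + (1/5)*1 = -2 + 1/5 = -9/5)
C = -113257373/363360 (C = -((-3361 + 6752)/15140 - 4488/(-9/5))/8 = -(3391*(1/15140) - 4488*(-5/9))/8 = -(3391/15140 + 7480/3)/8 = -1/8*113257373/45420 = -113257373/363360 ≈ -311.69)
(C - 48857)*(12351 + R(121)) = (-113257373/363360 - 48857)*(12351 + 121**2) = -17865936893*(12351 + 14641)/363360 = -17865936893/363360*26992 = -30139835538491/22710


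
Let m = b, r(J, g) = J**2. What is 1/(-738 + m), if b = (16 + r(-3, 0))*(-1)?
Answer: -1/763 ≈ -0.0013106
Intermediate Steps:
b = -25 (b = (16 + (-3)**2)*(-1) = (16 + 9)*(-1) = 25*(-1) = -25)
m = -25
1/(-738 + m) = 1/(-738 - 25) = 1/(-763) = -1/763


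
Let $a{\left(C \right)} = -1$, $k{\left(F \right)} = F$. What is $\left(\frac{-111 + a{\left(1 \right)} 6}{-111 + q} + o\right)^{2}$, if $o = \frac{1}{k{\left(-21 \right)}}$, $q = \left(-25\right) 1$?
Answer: $\frac{5387041}{8156736} \approx 0.66044$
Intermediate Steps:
$q = -25$
$o = - \frac{1}{21}$ ($o = \frac{1}{-21} = - \frac{1}{21} \approx -0.047619$)
$\left(\frac{-111 + a{\left(1 \right)} 6}{-111 + q} + o\right)^{2} = \left(\frac{-111 - 6}{-111 - 25} - \frac{1}{21}\right)^{2} = \left(\frac{-111 - 6}{-136} - \frac{1}{21}\right)^{2} = \left(\left(-117\right) \left(- \frac{1}{136}\right) - \frac{1}{21}\right)^{2} = \left(\frac{117}{136} - \frac{1}{21}\right)^{2} = \left(\frac{2321}{2856}\right)^{2} = \frac{5387041}{8156736}$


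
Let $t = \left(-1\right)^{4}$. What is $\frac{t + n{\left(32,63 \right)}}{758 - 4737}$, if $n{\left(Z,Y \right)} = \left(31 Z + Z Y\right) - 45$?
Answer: $- \frac{2964}{3979} \approx -0.74491$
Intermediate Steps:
$n{\left(Z,Y \right)} = -45 + 31 Z + Y Z$ ($n{\left(Z,Y \right)} = \left(31 Z + Y Z\right) - 45 = -45 + 31 Z + Y Z$)
$t = 1$
$\frac{t + n{\left(32,63 \right)}}{758 - 4737} = \frac{1 + \left(-45 + 31 \cdot 32 + 63 \cdot 32\right)}{758 - 4737} = \frac{1 + \left(-45 + 992 + 2016\right)}{-3979} = \left(1 + 2963\right) \left(- \frac{1}{3979}\right) = 2964 \left(- \frac{1}{3979}\right) = - \frac{2964}{3979}$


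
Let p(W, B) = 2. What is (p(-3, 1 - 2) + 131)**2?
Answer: 17689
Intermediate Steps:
(p(-3, 1 - 2) + 131)**2 = (2 + 131)**2 = 133**2 = 17689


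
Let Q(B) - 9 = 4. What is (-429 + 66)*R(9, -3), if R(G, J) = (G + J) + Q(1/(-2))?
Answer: -6897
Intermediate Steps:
Q(B) = 13 (Q(B) = 9 + 4 = 13)
R(G, J) = 13 + G + J (R(G, J) = (G + J) + 13 = 13 + G + J)
(-429 + 66)*R(9, -3) = (-429 + 66)*(13 + 9 - 3) = -363*19 = -6897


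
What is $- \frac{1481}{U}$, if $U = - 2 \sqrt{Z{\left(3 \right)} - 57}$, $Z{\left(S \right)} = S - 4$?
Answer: $- \frac{1481 i \sqrt{58}}{116} \approx - 97.232 i$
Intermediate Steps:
$Z{\left(S \right)} = -4 + S$ ($Z{\left(S \right)} = S - 4 = -4 + S$)
$U = - 2 i \sqrt{58}$ ($U = - 2 \sqrt{\left(-4 + 3\right) - 57} = - 2 \sqrt{-1 - 57} = - 2 \sqrt{-58} = - 2 i \sqrt{58} \approx - 15.232 i$)
$- \frac{1481}{U} = - \frac{1481}{\left(-2\right) i \sqrt{58}} = - 1481 \frac{i \sqrt{58}}{116} = - \frac{1481 i \sqrt{58}}{116}$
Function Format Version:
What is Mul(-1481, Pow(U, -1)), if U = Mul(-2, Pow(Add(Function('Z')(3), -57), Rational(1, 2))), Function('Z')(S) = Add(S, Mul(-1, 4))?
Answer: Mul(Rational(-1481, 116), I, Pow(58, Rational(1, 2))) ≈ Mul(-97.232, I)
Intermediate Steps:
Function('Z')(S) = Add(-4, S) (Function('Z')(S) = Add(S, -4) = Add(-4, S))
U = Mul(-2, I, Pow(58, Rational(1, 2))) (U = Mul(-2, Pow(Add(Add(-4, 3), -57), Rational(1, 2))) = Mul(-2, Pow(Add(-1, -57), Rational(1, 2))) = Mul(-2, Pow(-58, Rational(1, 2))) = Mul(-2, Mul(I, Pow(58, Rational(1, 2)))) = Mul(-2, I, Pow(58, Rational(1, 2))) ≈ Mul(-15.232, I))
Mul(-1481, Pow(U, -1)) = Mul(-1481, Pow(Mul(-2, I, Pow(58, Rational(1, 2))), -1)) = Mul(-1481, Mul(Rational(1, 116), I, Pow(58, Rational(1, 2)))) = Mul(Rational(-1481, 116), I, Pow(58, Rational(1, 2)))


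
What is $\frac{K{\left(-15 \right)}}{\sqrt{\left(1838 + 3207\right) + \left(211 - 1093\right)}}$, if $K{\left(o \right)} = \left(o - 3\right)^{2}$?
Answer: $\frac{324 \sqrt{4163}}{4163} \approx 5.0216$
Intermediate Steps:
$K{\left(o \right)} = \left(-3 + o\right)^{2}$
$\frac{K{\left(-15 \right)}}{\sqrt{\left(1838 + 3207\right) + \left(211 - 1093\right)}} = \frac{\left(-3 - 15\right)^{2}}{\sqrt{\left(1838 + 3207\right) + \left(211 - 1093\right)}} = \frac{\left(-18\right)^{2}}{\sqrt{5045 - 882}} = \frac{1}{\sqrt{4163}} \cdot 324 = \frac{\sqrt{4163}}{4163} \cdot 324 = \frac{324 \sqrt{4163}}{4163}$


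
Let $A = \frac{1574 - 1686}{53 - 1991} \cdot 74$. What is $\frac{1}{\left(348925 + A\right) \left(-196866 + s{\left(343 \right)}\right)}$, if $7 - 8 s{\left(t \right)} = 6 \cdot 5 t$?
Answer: $- \frac{7752}{535979605095959} \approx -1.4463 \cdot 10^{-11}$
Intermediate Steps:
$s{\left(t \right)} = \frac{7}{8} - \frac{15 t}{4}$ ($s{\left(t \right)} = \frac{7}{8} - \frac{6 \cdot 5 t}{8} = \frac{7}{8} - \frac{30 t}{8} = \frac{7}{8} - \frac{15 t}{4}$)
$A = \frac{4144}{969}$ ($A = - \frac{112}{-1938} \cdot 74 = \left(-112\right) \left(- \frac{1}{1938}\right) 74 = \frac{56}{969} \cdot 74 = \frac{4144}{969} \approx 4.2766$)
$\frac{1}{\left(348925 + A\right) \left(-196866 + s{\left(343 \right)}\right)} = \frac{1}{\left(348925 + \frac{4144}{969}\right) \left(-196866 + \left(\frac{7}{8} - \frac{5145}{4}\right)\right)} = \frac{1}{\frac{338112469}{969} \left(-196866 + \left(\frac{7}{8} - \frac{5145}{4}\right)\right)} = \frac{1}{\frac{338112469}{969} \left(-196866 - \frac{10283}{8}\right)} = \frac{1}{\frac{338112469}{969} \left(- \frac{1585211}{8}\right)} = \frac{1}{- \frac{535979605095959}{7752}} = - \frac{7752}{535979605095959}$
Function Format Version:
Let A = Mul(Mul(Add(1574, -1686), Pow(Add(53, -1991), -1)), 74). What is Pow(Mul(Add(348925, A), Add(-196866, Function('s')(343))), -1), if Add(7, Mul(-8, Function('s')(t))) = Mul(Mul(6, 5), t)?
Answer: Rational(-7752, 535979605095959) ≈ -1.4463e-11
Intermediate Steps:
Function('s')(t) = Add(Rational(7, 8), Mul(Rational(-15, 4), t)) (Function('s')(t) = Add(Rational(7, 8), Mul(Rational(-1, 8), Mul(Mul(6, 5), t))) = Add(Rational(7, 8), Mul(Rational(-1, 8), Mul(30, t))) = Add(Rational(7, 8), Mul(Rational(-15, 4), t)))
A = Rational(4144, 969) (A = Mul(Mul(-112, Pow(-1938, -1)), 74) = Mul(Mul(-112, Rational(-1, 1938)), 74) = Mul(Rational(56, 969), 74) = Rational(4144, 969) ≈ 4.2766)
Pow(Mul(Add(348925, A), Add(-196866, Function('s')(343))), -1) = Pow(Mul(Add(348925, Rational(4144, 969)), Add(-196866, Add(Rational(7, 8), Mul(Rational(-15, 4), 343)))), -1) = Pow(Mul(Rational(338112469, 969), Add(-196866, Add(Rational(7, 8), Rational(-5145, 4)))), -1) = Pow(Mul(Rational(338112469, 969), Add(-196866, Rational(-10283, 8))), -1) = Pow(Mul(Rational(338112469, 969), Rational(-1585211, 8)), -1) = Pow(Rational(-535979605095959, 7752), -1) = Rational(-7752, 535979605095959)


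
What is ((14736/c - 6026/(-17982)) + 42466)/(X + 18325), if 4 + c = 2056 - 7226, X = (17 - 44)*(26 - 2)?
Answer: 987688691065/411162017409 ≈ 2.4022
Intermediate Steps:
X = -648 (X = -27*24 = -648)
c = -5174 (c = -4 + (2056 - 7226) = -4 - 5170 = -5174)
((14736/c - 6026/(-17982)) + 42466)/(X + 18325) = ((14736/(-5174) - 6026/(-17982)) + 42466)/(-648 + 18325) = ((14736*(-1/5174) - 6026*(-1/17982)) + 42466)/17677 = ((-7368/2587 + 3013/8991) + 42466)*(1/17677) = (-58451057/23259717 + 42466)*(1/17677) = (987688691065/23259717)*(1/17677) = 987688691065/411162017409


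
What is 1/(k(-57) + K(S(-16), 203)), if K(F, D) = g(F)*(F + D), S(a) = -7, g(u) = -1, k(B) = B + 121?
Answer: -1/132 ≈ -0.0075758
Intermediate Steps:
k(B) = 121 + B
K(F, D) = -D - F (K(F, D) = -(F + D) = -(D + F) = -D - F)
1/(k(-57) + K(S(-16), 203)) = 1/((121 - 57) + (-1*203 - 1*(-7))) = 1/(64 + (-203 + 7)) = 1/(64 - 196) = 1/(-132) = -1/132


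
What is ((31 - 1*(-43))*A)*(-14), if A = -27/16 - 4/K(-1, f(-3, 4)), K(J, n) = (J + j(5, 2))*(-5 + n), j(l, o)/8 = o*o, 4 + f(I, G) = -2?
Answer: 2368037/1364 ≈ 1736.1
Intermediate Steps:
f(I, G) = -6 (f(I, G) = -4 - 2 = -6)
j(l, o) = 8*o² (j(l, o) = 8*(o*o) = 8*o²)
K(J, n) = (-5 + n)*(32 + J) (K(J, n) = (J + 8*2²)*(-5 + n) = (J + 8*4)*(-5 + n) = (J + 32)*(-5 + n) = (32 + J)*(-5 + n) = (-5 + n)*(32 + J))
A = -9143/5456 (A = -27/16 - 4/(-160 - 5*(-1) + 32*(-6) - 1*(-6)) = -27*1/16 - 4/(-160 + 5 - 192 + 6) = -27/16 - 4/(-341) = -27/16 - 4*(-1/341) = -27/16 + 4/341 = -9143/5456 ≈ -1.6758)
((31 - 1*(-43))*A)*(-14) = ((31 - 1*(-43))*(-9143/5456))*(-14) = ((31 + 43)*(-9143/5456))*(-14) = (74*(-9143/5456))*(-14) = -338291/2728*(-14) = 2368037/1364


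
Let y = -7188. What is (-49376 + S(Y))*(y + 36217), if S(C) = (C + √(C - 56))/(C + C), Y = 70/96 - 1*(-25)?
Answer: -2866642779/2 + 4466*I*√4359/95 ≈ -1.4333e+9 + 3103.8*I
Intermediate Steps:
Y = 1235/48 (Y = 70*(1/96) + 25 = 35/48 + 25 = 1235/48 ≈ 25.729)
S(C) = (C + √(-56 + C))/(2*C) (S(C) = (C + √(-56 + C))/((2*C)) = (C + √(-56 + C))*(1/(2*C)) = (C + √(-56 + C))/(2*C))
(-49376 + S(Y))*(y + 36217) = (-49376 + (1235/48 + √(-56 + 1235/48))/(2*(1235/48)))*(-7188 + 36217) = (-49376 + (½)*(48/1235)*(1235/48 + √(-1453/48)))*29029 = (-49376 + (½)*(48/1235)*(1235/48 + I*√4359/12))*29029 = (-49376 + (½ + 2*I*√4359/1235))*29029 = (-98751/2 + 2*I*√4359/1235)*29029 = -2866642779/2 + 4466*I*√4359/95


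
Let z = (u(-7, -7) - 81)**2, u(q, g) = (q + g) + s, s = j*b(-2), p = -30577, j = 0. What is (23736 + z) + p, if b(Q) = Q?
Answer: 2184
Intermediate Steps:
s = 0 (s = 0*(-2) = 0)
u(q, g) = g + q (u(q, g) = (q + g) + 0 = (g + q) + 0 = g + q)
z = 9025 (z = ((-7 - 7) - 81)**2 = (-14 - 81)**2 = (-95)**2 = 9025)
(23736 + z) + p = (23736 + 9025) - 30577 = 32761 - 30577 = 2184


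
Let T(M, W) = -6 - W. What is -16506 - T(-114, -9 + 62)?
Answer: -16447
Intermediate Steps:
-16506 - T(-114, -9 + 62) = -16506 - (-6 - (-9 + 62)) = -16506 - (-6 - 1*53) = -16506 - (-6 - 53) = -16506 - 1*(-59) = -16506 + 59 = -16447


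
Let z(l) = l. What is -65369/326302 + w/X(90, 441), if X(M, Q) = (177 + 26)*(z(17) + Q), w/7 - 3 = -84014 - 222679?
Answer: -50470895719/2166971582 ≈ -23.291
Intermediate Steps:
w = -2146830 (w = 21 + 7*(-84014 - 222679) = 21 + 7*(-306693) = 21 - 2146851 = -2146830)
X(M, Q) = 3451 + 203*Q (X(M, Q) = (177 + 26)*(17 + Q) = 203*(17 + Q) = 3451 + 203*Q)
-65369/326302 + w/X(90, 441) = -65369/326302 - 2146830/(3451 + 203*441) = -65369*1/326302 - 2146830/(3451 + 89523) = -65369/326302 - 2146830/92974 = -65369/326302 - 2146830*1/92974 = -65369/326302 - 153345/6641 = -50470895719/2166971582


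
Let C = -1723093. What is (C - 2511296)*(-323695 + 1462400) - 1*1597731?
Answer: -4821721523976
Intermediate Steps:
(C - 2511296)*(-323695 + 1462400) - 1*1597731 = (-1723093 - 2511296)*(-323695 + 1462400) - 1*1597731 = -4234389*1138705 - 1597731 = -4821719926245 - 1597731 = -4821721523976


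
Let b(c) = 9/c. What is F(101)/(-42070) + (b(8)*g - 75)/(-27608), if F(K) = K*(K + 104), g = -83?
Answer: -64518869/132739264 ≈ -0.48606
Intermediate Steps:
F(K) = K*(104 + K)
F(101)/(-42070) + (b(8)*g - 75)/(-27608) = (101*(104 + 101))/(-42070) + ((9/8)*(-83) - 75)/(-27608) = (101*205)*(-1/42070) + ((9*(⅛))*(-83) - 75)*(-1/27608) = 20705*(-1/42070) + ((9/8)*(-83) - 75)*(-1/27608) = -4141/8414 + (-747/8 - 75)*(-1/27608) = -4141/8414 - 1347/8*(-1/27608) = -4141/8414 + 1347/220864 = -64518869/132739264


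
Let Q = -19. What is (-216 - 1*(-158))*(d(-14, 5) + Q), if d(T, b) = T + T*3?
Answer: 4350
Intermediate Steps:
d(T, b) = 4*T (d(T, b) = T + 3*T = 4*T)
(-216 - 1*(-158))*(d(-14, 5) + Q) = (-216 - 1*(-158))*(4*(-14) - 19) = (-216 + 158)*(-56 - 19) = -58*(-75) = 4350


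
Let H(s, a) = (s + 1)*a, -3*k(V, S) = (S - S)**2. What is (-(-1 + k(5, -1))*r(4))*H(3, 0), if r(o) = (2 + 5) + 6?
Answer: 0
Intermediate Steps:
k(V, S) = 0 (k(V, S) = -(S - S)**2/3 = -1/3*0**2 = -1/3*0 = 0)
H(s, a) = a*(1 + s) (H(s, a) = (1 + s)*a = a*(1 + s))
r(o) = 13 (r(o) = 7 + 6 = 13)
(-(-1 + k(5, -1))*r(4))*H(3, 0) = (-(-1 + 0)*13)*(0*(1 + 3)) = (-(-1)*13)*(0*4) = -1*(-13)*0 = 13*0 = 0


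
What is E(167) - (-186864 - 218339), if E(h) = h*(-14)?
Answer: 402865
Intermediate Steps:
E(h) = -14*h
E(167) - (-186864 - 218339) = -14*167 - (-186864 - 218339) = -2338 - 1*(-405203) = -2338 + 405203 = 402865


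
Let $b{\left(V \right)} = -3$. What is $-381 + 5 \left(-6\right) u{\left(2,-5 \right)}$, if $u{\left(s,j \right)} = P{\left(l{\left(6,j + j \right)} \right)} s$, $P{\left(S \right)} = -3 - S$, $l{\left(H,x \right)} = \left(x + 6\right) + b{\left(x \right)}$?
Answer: $-621$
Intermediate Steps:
$l{\left(H,x \right)} = 3 + x$ ($l{\left(H,x \right)} = \left(x + 6\right) - 3 = \left(6 + x\right) - 3 = 3 + x$)
$u{\left(s,j \right)} = s \left(-6 - 2 j\right)$ ($u{\left(s,j \right)} = \left(-3 - \left(3 + \left(j + j\right)\right)\right) s = \left(-3 - \left(3 + 2 j\right)\right) s = \left(-6 - 2 j\right) s = s \left(-6 - 2 j\right)$)
$-381 + 5 \left(-6\right) u{\left(2,-5 \right)} = -381 + 5 \left(-6\right) \left(\left(-2\right) 2 \left(3 - 5\right)\right) = -381 - 30 \left(\left(-2\right) 2 \left(-2\right)\right) = -381 - 240 = -621$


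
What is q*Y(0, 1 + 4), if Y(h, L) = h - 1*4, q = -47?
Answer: 188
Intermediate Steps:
Y(h, L) = -4 + h (Y(h, L) = h - 4 = -4 + h)
q*Y(0, 1 + 4) = -47*(-4 + 0) = -47*(-4) = 188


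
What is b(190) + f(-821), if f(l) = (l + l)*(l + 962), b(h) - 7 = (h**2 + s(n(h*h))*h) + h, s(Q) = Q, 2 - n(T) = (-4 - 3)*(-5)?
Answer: -201495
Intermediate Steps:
n(T) = -33 (n(T) = 2 - (-4 - 3)*(-5) = 2 - (-7)*(-5) = 2 - 1*35 = 2 - 35 = -33)
b(h) = 7 + h**2 - 32*h (b(h) = 7 + ((h**2 - 33*h) + h) = 7 + (h**2 - 32*h) = 7 + h**2 - 32*h)
f(l) = 2*l*(962 + l) (f(l) = (2*l)*(962 + l) = 2*l*(962 + l))
b(190) + f(-821) = (7 + 190**2 - 32*190) + 2*(-821)*(962 - 821) = (7 + 36100 - 6080) + 2*(-821)*141 = 30027 - 231522 = -201495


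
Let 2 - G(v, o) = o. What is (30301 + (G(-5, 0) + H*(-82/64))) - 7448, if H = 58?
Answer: 364491/16 ≈ 22781.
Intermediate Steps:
G(v, o) = 2 - o
(30301 + (G(-5, 0) + H*(-82/64))) - 7448 = (30301 + ((2 - 1*0) + 58*(-82/64))) - 7448 = (30301 + ((2 + 0) + 58*(-82*1/64))) - 7448 = (30301 + (2 + 58*(-41/32))) - 7448 = (30301 + (2 - 1189/16)) - 7448 = (30301 - 1157/16) - 7448 = 483659/16 - 7448 = 364491/16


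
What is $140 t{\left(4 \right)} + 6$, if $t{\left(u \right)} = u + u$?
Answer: $1126$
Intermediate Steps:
$t{\left(u \right)} = 2 u$
$140 t{\left(4 \right)} + 6 = 140 \cdot 2 \cdot 4 + 6 = 140 \cdot 8 + 6 = 1120 + 6 = 1126$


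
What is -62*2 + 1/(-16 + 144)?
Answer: -15871/128 ≈ -123.99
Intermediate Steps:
-62*2 + 1/(-16 + 144) = -124 + 1/128 = -15871/128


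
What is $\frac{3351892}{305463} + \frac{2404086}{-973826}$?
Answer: $\frac{66573690973}{7828100301} \approx 8.5045$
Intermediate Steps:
$\frac{3351892}{305463} + \frac{2404086}{-973826} = 3351892 \cdot \frac{1}{305463} + 2404086 \left(- \frac{1}{973826}\right) = \frac{3351892}{305463} - \frac{1202043}{486913} = \frac{66573690973}{7828100301}$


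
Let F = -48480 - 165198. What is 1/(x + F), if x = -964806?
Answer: -1/1178484 ≈ -8.4855e-7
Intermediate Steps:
F = -213678
1/(x + F) = 1/(-964806 - 213678) = 1/(-1178484) = -1/1178484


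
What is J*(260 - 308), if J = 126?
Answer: -6048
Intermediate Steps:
J*(260 - 308) = 126*(260 - 308) = 126*(-48) = -6048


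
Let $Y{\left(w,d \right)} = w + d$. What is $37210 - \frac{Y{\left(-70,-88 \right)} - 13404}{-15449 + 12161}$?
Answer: $\frac{61166459}{1644} \approx 37206.0$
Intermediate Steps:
$Y{\left(w,d \right)} = d + w$
$37210 - \frac{Y{\left(-70,-88 \right)} - 13404}{-15449 + 12161} = 37210 - \frac{\left(-88 - 70\right) - 13404}{-15449 + 12161} = 37210 - \frac{-158 - 13404}{-3288} = 37210 - \left(-13562\right) \left(- \frac{1}{3288}\right) = 37210 - \frac{6781}{1644} = \frac{61166459}{1644}$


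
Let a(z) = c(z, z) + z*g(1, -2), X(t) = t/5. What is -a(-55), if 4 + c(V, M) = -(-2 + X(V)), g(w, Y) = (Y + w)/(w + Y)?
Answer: 46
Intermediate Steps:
g(w, Y) = 1 (g(w, Y) = (Y + w)/(Y + w) = 1)
X(t) = t/5 (X(t) = t*(⅕) = t/5)
c(V, M) = -2 - V/5 (c(V, M) = -4 - (-2 + V/5) = -4 + (2 - V/5) = -2 - V/5)
a(z) = -2 + 4*z/5 (a(z) = (-2 - z/5) + z*1 = (-2 - z/5) + z = -2 + 4*z/5)
-a(-55) = -(-2 + (⅘)*(-55)) = -(-2 - 44) = -1*(-46) = 46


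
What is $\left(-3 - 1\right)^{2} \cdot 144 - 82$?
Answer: $2222$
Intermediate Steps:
$\left(-3 - 1\right)^{2} \cdot 144 - 82 = \left(-4\right)^{2} \cdot 144 - 82 = 16 \cdot 144 - 82 = 2304 - 82 = 2222$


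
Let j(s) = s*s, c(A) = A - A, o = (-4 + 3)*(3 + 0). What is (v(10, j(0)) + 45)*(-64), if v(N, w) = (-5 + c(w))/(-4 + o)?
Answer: -20480/7 ≈ -2925.7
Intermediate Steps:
o = -3 (o = -1*3 = -3)
c(A) = 0
j(s) = s²
v(N, w) = 5/7 (v(N, w) = (-5 + 0)/(-4 - 3) = -5/(-7) = -5*(-⅐) = 5/7)
(v(10, j(0)) + 45)*(-64) = (5/7 + 45)*(-64) = (320/7)*(-64) = -20480/7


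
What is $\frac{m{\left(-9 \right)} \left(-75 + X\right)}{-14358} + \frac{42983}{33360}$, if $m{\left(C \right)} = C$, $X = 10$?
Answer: $\frac{99605719}{79830480} \approx 1.2477$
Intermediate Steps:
$\frac{m{\left(-9 \right)} \left(-75 + X\right)}{-14358} + \frac{42983}{33360} = \frac{\left(-9\right) \left(-75 + 10\right)}{-14358} + \frac{42983}{33360} = \left(-9\right) \left(-65\right) \left(- \frac{1}{14358}\right) + 42983 \cdot \frac{1}{33360} = 585 \left(- \frac{1}{14358}\right) + \frac{42983}{33360} = - \frac{195}{4786} + \frac{42983}{33360} = \frac{99605719}{79830480}$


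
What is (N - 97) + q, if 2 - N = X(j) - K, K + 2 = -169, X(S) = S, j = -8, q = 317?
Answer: 59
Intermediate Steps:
K = -171 (K = -2 - 169 = -171)
N = -161 (N = 2 - (-8 - 1*(-171)) = 2 - (-8 + 171) = 2 - 1*163 = 2 - 163 = -161)
(N - 97) + q = (-161 - 97) + 317 = -258 + 317 = 59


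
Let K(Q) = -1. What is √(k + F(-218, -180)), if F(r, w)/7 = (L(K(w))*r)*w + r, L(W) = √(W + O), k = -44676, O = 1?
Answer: I*√46202 ≈ 214.95*I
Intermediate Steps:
L(W) = √(1 + W) (L(W) = √(W + 1) = √(1 + W))
F(r, w) = 7*r (F(r, w) = 7*((√(1 - 1)*r)*w + r) = 7*((√0*r)*w + r) = 7*((0*r)*w + r) = 7*(0*w + r) = 7*(0 + r) = 7*r)
√(k + F(-218, -180)) = √(-44676 + 7*(-218)) = √(-44676 - 1526) = √(-46202) = I*√46202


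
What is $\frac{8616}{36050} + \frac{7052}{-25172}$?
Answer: $- \frac{666833}{16204475} \approx -0.041151$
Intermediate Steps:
$\frac{8616}{36050} + \frac{7052}{-25172} = 8616 \cdot \frac{1}{36050} + 7052 \left(- \frac{1}{25172}\right) = \frac{4308}{18025} - \frac{1763}{6293} = - \frac{666833}{16204475}$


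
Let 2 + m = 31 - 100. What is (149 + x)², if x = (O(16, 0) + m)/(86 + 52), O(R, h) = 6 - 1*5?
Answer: 104980516/4761 ≈ 22050.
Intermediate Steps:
O(R, h) = 1 (O(R, h) = 6 - 5 = 1)
m = -71 (m = -2 + (31 - 100) = -2 - 69 = -71)
x = -35/69 (x = (1 - 71)/(86 + 52) = -70/138 = -70*1/138 = -35/69 ≈ -0.50725)
(149 + x)² = (149 - 35/69)² = (10246/69)² = 104980516/4761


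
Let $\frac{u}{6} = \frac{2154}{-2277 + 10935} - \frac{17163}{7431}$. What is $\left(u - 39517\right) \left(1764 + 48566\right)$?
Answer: $- \frac{2370379339372170}{1191437} \approx -1.9895 \cdot 10^{9}$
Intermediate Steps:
$u = - \frac{14732320}{1191437}$ ($u = 6 \left(\frac{2154}{-2277 + 10935} - \frac{17163}{7431}\right) = 6 \left(\frac{2154}{8658} - \frac{5721}{2477}\right) = 6 \left(2154 \cdot \frac{1}{8658} - \frac{5721}{2477}\right) = 6 \left(\frac{359}{1443} - \frac{5721}{2477}\right) = 6 \left(- \frac{7366160}{3574311}\right) = - \frac{14732320}{1191437} \approx -12.365$)
$\left(u - 39517\right) \left(1764 + 48566\right) = \left(- \frac{14732320}{1191437} - 39517\right) \left(1764 + 48566\right) = \left(- \frac{47096748249}{1191437}\right) 50330 = - \frac{2370379339372170}{1191437}$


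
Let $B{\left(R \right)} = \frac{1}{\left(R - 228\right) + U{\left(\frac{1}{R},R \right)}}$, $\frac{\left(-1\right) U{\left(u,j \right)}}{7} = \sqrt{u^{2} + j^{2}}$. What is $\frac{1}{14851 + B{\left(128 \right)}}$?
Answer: $\frac{27558146774549}{409266041224807487} + \frac{128 \sqrt{268435457}}{409266041224807487} \approx 6.7336 \cdot 10^{-5}$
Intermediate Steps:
$U{\left(u,j \right)} = - 7 \sqrt{j^{2} + u^{2}}$ ($U{\left(u,j \right)} = - 7 \sqrt{u^{2} + j^{2}} = - 7 \sqrt{j^{2} + u^{2}}$)
$B{\left(R \right)} = \frac{1}{-228 + R - 7 \sqrt{\frac{1}{R^{2}} + R^{2}}}$ ($B{\left(R \right)} = \frac{1}{\left(R - 228\right) - 7 \sqrt{R^{2} + \left(\frac{1}{R}\right)^{2}}} = \frac{1}{\left(-228 + R\right) - 7 \sqrt{R^{2} + \frac{1}{R^{2}}}} = \frac{1}{\left(-228 + R\right) - 7 \sqrt{\frac{1}{R^{2}} + R^{2}}} = \frac{1}{-228 + R - 7 \sqrt{\frac{1}{R^{2}} + R^{2}}}$)
$\frac{1}{14851 + B{\left(128 \right)}} = \frac{1}{14851 + \frac{1}{-228 + 128 - 7 \sqrt{\frac{1 + 128^{4}}{16384}}}} = \frac{1}{14851 + \frac{1}{-228 + 128 - 7 \sqrt{\frac{1 + 268435456}{16384}}}} = \frac{1}{14851 + \frac{1}{-228 + 128 - 7 \sqrt{\frac{1}{16384} \cdot 268435457}}} = \frac{1}{14851 + \frac{1}{-228 + 128 - 7 \sqrt{\frac{268435457}{16384}}}} = \frac{1}{14851 + \frac{1}{-228 + 128 - 7 \frac{\sqrt{268435457}}{128}}} = \frac{1}{14851 + \frac{1}{-228 + 128 - \frac{7 \sqrt{268435457}}{128}}} = \frac{1}{14851 + \frac{1}{-100 - \frac{7 \sqrt{268435457}}{128}}}$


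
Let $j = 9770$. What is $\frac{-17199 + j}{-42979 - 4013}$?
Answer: $\frac{7429}{46992} \approx 0.15809$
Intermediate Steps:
$\frac{-17199 + j}{-42979 - 4013} = \frac{-17199 + 9770}{-42979 - 4013} = - \frac{7429}{-46992} = \left(-7429\right) \left(- \frac{1}{46992}\right) = \frac{7429}{46992}$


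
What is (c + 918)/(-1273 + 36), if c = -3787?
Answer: 2869/1237 ≈ 2.3193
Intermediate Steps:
(c + 918)/(-1273 + 36) = (-3787 + 918)/(-1273 + 36) = -2869/(-1237) = -2869*(-1/1237) = 2869/1237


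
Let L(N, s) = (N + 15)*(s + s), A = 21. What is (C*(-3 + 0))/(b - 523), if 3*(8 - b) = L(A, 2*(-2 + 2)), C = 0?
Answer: 0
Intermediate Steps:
L(N, s) = 2*s*(15 + N) (L(N, s) = (15 + N)*(2*s) = 2*s*(15 + N))
b = 8 (b = 8 - 2*2*(-2 + 2)*(15 + 21)/3 = 8 - 2*2*0*36/3 = 8 - 2*0*36/3 = 8 - ⅓*0 = 8 + 0 = 8)
(C*(-3 + 0))/(b - 523) = (0*(-3 + 0))/(8 - 523) = (0*(-3))/(-515) = -1/515*0 = 0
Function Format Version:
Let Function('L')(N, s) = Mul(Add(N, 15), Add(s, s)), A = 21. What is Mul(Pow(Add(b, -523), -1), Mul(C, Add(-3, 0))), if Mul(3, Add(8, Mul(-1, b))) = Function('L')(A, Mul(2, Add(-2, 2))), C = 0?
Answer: 0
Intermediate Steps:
Function('L')(N, s) = Mul(2, s, Add(15, N)) (Function('L')(N, s) = Mul(Add(15, N), Mul(2, s)) = Mul(2, s, Add(15, N)))
b = 8 (b = Add(8, Mul(Rational(-1, 3), Mul(2, Mul(2, Add(-2, 2)), Add(15, 21)))) = Add(8, Mul(Rational(-1, 3), Mul(2, Mul(2, 0), 36))) = Add(8, Mul(Rational(-1, 3), Mul(2, 0, 36))) = Add(8, Mul(Rational(-1, 3), 0)) = Add(8, 0) = 8)
Mul(Pow(Add(b, -523), -1), Mul(C, Add(-3, 0))) = Mul(Pow(Add(8, -523), -1), Mul(0, Add(-3, 0))) = Mul(Pow(-515, -1), Mul(0, -3)) = Mul(Rational(-1, 515), 0) = 0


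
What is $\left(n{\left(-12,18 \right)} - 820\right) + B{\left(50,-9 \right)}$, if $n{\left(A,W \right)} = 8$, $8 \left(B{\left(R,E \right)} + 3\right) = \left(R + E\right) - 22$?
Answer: $- \frac{6501}{8} \approx -812.63$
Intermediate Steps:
$B{\left(R,E \right)} = - \frac{23}{4} + \frac{E}{8} + \frac{R}{8}$ ($B{\left(R,E \right)} = -3 + \frac{\left(R + E\right) - 22}{8} = -3 + \frac{\left(E + R\right) - 22}{8} = -3 + \frac{-22 + E + R}{8} = -3 + \left(- \frac{11}{4} + \frac{E}{8} + \frac{R}{8}\right) = - \frac{23}{4} + \frac{E}{8} + \frac{R}{8}$)
$\left(n{\left(-12,18 \right)} - 820\right) + B{\left(50,-9 \right)} = \left(8 - 820\right) + \left(- \frac{23}{4} + \frac{1}{8} \left(-9\right) + \frac{1}{8} \cdot 50\right) = -812 - \frac{5}{8} = - \frac{6501}{8}$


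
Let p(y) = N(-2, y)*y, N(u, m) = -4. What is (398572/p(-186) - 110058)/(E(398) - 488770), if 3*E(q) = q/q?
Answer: 20371145/90911158 ≈ 0.22408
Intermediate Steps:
p(y) = -4*y
E(q) = ⅓ (E(q) = (q/q)/3 = (⅓)*1 = ⅓)
(398572/p(-186) - 110058)/(E(398) - 488770) = (398572/((-4*(-186))) - 110058)/(⅓ - 488770) = (398572/744 - 110058)/(-1466309/3) = (398572*(1/744) - 110058)*(-3/1466309) = (99643/186 - 110058)*(-3/1466309) = -20371145/186*(-3/1466309) = 20371145/90911158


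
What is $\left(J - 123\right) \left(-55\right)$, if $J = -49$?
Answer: $9460$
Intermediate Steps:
$\left(J - 123\right) \left(-55\right) = \left(-49 - 123\right) \left(-55\right) = \left(-172\right) \left(-55\right) = 9460$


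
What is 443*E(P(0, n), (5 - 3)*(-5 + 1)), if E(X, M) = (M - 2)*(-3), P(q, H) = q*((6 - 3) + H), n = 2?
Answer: 13290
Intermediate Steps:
P(q, H) = q*(3 + H)
E(X, M) = 6 - 3*M (E(X, M) = (-2 + M)*(-3) = 6 - 3*M)
443*E(P(0, n), (5 - 3)*(-5 + 1)) = 443*(6 - 3*(5 - 3)*(-5 + 1)) = 443*(6 - 6*(-4)) = 443*(6 - 3*(-8)) = 443*(6 + 24) = 443*30 = 13290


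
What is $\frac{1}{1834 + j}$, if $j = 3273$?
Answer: $\frac{1}{5107} \approx 0.00019581$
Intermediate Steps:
$\frac{1}{1834 + j} = \frac{1}{1834 + 3273} = \frac{1}{5107}$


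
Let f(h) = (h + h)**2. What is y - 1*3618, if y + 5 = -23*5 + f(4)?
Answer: -3674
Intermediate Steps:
f(h) = 4*h**2 (f(h) = (2*h)**2 = 4*h**2)
y = -56 (y = -5 + (-23*5 + 4*4**2) = -5 + (-115 + 4*16) = -5 + (-115 + 64) = -5 - 51 = -56)
y - 1*3618 = -56 - 1*3618 = -56 - 3618 = -3674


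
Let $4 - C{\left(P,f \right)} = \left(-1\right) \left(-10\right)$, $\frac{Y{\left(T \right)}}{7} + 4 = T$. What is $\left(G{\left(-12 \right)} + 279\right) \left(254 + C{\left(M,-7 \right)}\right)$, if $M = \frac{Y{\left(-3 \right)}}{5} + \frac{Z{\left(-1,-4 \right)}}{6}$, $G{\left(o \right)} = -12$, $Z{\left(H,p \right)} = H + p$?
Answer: $66216$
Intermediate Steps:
$Y{\left(T \right)} = -28 + 7 T$
$M = - \frac{319}{30}$ ($M = \frac{-28 + 7 \left(-3\right)}{5} + \frac{-1 - 4}{6} = \left(-28 - 21\right) \frac{1}{5} - \frac{5}{6} = \left(-49\right) \frac{1}{5} - \frac{5}{6} = - \frac{49}{5} - \frac{5}{6} = - \frac{319}{30} \approx -10.633$)
$C{\left(P,f \right)} = -6$ ($C{\left(P,f \right)} = 4 - \left(-1\right) \left(-10\right) = 4 - 10 = -6$)
$\left(G{\left(-12 \right)} + 279\right) \left(254 + C{\left(M,-7 \right)}\right) = \left(-12 + 279\right) \left(254 - 6\right) = 267 \cdot 248 = 66216$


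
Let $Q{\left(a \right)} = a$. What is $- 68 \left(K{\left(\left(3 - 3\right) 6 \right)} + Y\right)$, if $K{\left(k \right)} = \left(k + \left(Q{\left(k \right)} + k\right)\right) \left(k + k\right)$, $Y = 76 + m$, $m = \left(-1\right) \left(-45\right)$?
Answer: $-8228$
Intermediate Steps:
$m = 45$
$Y = 121$ ($Y = 76 + 45 = 121$)
$K{\left(k \right)} = 6 k^{2}$ ($K{\left(k \right)} = \left(k + \left(k + k\right)\right) \left(k + k\right) = \left(k + 2 k\right) 2 k = 3 k 2 k = 6 k^{2}$)
$- 68 \left(K{\left(\left(3 - 3\right) 6 \right)} + Y\right) = - 68 \left(6 \left(\left(3 - 3\right) 6\right)^{2} + 121\right) = - 68 \left(6 \left(0 \cdot 6\right)^{2} + 121\right) = - 68 \left(6 \cdot 0^{2} + 121\right) = - 68 \left(6 \cdot 0 + 121\right) = - 68 \left(0 + 121\right) = \left(-68\right) 121 = -8228$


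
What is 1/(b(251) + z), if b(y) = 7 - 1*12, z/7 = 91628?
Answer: 1/641391 ≈ 1.5591e-6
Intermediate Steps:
z = 641396 (z = 7*91628 = 641396)
b(y) = -5 (b(y) = 7 - 12 = -5)
1/(b(251) + z) = 1/(-5 + 641396) = 1/641391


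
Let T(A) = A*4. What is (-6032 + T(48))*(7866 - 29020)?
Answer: 123539360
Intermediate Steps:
T(A) = 4*A
(-6032 + T(48))*(7866 - 29020) = (-6032 + 4*48)*(7866 - 29020) = (-6032 + 192)*(-21154) = -5840*(-21154) = 123539360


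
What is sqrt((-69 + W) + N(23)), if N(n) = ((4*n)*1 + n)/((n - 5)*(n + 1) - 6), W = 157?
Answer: sqrt(16018878)/426 ≈ 9.3952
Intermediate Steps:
N(n) = 5*n/(-6 + (1 + n)*(-5 + n)) (N(n) = (4*n + n)/((-5 + n)*(1 + n) - 6) = (5*n)/((1 + n)*(-5 + n) - 6) = (5*n)/(-6 + (1 + n)*(-5 + n)) = 5*n/(-6 + (1 + n)*(-5 + n)))
sqrt((-69 + W) + N(23)) = sqrt((-69 + 157) + 5*23/(-11 + 23**2 - 4*23)) = sqrt(88 + 5*23/(-11 + 529 - 92)) = sqrt(88 + 5*23/426) = sqrt(88 + 5*23*(1/426)) = sqrt(88 + 115/426) = sqrt(37603/426) = sqrt(16018878)/426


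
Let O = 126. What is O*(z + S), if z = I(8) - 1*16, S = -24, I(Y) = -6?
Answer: -5796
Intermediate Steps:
z = -22 (z = -6 - 1*16 = -6 - 16 = -22)
O*(z + S) = 126*(-22 - 24) = 126*(-46) = -5796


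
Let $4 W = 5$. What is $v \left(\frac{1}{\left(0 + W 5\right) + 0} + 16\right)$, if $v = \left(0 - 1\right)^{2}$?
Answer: $\frac{404}{25} \approx 16.16$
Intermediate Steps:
$W = \frac{5}{4}$ ($W = \frac{1}{4} \cdot 5 = \frac{5}{4} \approx 1.25$)
$v = 1$ ($v = \left(-1\right)^{2} = 1$)
$v \left(\frac{1}{\left(0 + W 5\right) + 0} + 16\right) = 1 \left(\frac{1}{\left(0 + \frac{5}{4} \cdot 5\right) + 0} + 16\right) = 1 \left(\frac{1}{\left(0 + \frac{25}{4}\right) + 0} + 16\right) = 1 \left(\frac{1}{\frac{25}{4} + 0} + 16\right) = 1 \left(\frac{1}{\frac{25}{4}} + 16\right) = 1 \left(\frac{4}{25} + 16\right) = 1 \cdot \frac{404}{25} = \frac{404}{25}$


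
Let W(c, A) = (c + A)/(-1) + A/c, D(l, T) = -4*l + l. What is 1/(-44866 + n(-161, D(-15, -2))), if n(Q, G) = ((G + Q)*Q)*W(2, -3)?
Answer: -1/54204 ≈ -1.8449e-5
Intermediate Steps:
D(l, T) = -3*l
W(c, A) = -A - c + A/c (W(c, A) = (A + c)*(-1) + A/c = (-A - c) + A/c = -A - c + A/c)
n(Q, G) = -Q*(G + Q)/2 (n(Q, G) = ((G + Q)*Q)*(-1*(-3) - 1*2 - 3/2) = (Q*(G + Q))*(3 - 2 - 3*1/2) = (Q*(G + Q))*(3 - 2 - 3/2) = (Q*(G + Q))*(-1/2) = -Q*(G + Q)/2)
1/(-44866 + n(-161, D(-15, -2))) = 1/(-44866 - 1/2*(-161)*(-3*(-15) - 161)) = 1/(-44866 - 1/2*(-161)*(45 - 161)) = 1/(-44866 - 1/2*(-161)*(-116)) = 1/(-44866 - 9338) = 1/(-54204) = -1/54204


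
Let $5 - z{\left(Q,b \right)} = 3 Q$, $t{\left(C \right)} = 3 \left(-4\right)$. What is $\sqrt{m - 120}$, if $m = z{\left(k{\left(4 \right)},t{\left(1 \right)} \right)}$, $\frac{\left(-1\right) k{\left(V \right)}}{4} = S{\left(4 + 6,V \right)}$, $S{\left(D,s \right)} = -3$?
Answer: $i \sqrt{151} \approx 12.288 i$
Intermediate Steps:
$t{\left(C \right)} = -12$
$k{\left(V \right)} = 12$ ($k{\left(V \right)} = \left(-4\right) \left(-3\right) = 12$)
$z{\left(Q,b \right)} = 5 - 3 Q$
$m = -31$ ($m = 5 - 36 = -31$)
$\sqrt{m - 120} = \sqrt{-31 - 120} = \sqrt{-151} = i \sqrt{151}$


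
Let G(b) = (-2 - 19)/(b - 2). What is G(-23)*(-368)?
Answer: -7728/25 ≈ -309.12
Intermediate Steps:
G(b) = -21/(-2 + b)
G(-23)*(-368) = -21/(-2 - 23)*(-368) = -21/(-25)*(-368) = -21*(-1/25)*(-368) = (21/25)*(-368) = -7728/25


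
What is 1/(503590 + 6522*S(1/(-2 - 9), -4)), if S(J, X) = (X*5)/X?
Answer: 1/536200 ≈ 1.8650e-6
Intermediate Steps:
S(J, X) = 5 (S(J, X) = (5*X)/X = 5)
1/(503590 + 6522*S(1/(-2 - 9), -4)) = 1/(503590 + 6522*5) = 1/(503590 + 32610) = 1/536200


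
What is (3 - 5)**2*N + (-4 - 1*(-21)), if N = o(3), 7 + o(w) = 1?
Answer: -7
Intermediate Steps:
o(w) = -6 (o(w) = -7 + 1 = -6)
N = -6
(3 - 5)**2*N + (-4 - 1*(-21)) = (3 - 5)**2*(-6) + (-4 - 1*(-21)) = (-2)**2*(-6) + (-4 + 21) = 4*(-6) + 17 = -24 + 17 = -7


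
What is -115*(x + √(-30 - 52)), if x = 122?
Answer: -14030 - 115*I*√82 ≈ -14030.0 - 1041.4*I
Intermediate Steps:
-115*(x + √(-30 - 52)) = -115*(122 + √(-30 - 52)) = -115*(122 + √(-82)) = -115*(122 + I*√82) = -14030 - 115*I*√82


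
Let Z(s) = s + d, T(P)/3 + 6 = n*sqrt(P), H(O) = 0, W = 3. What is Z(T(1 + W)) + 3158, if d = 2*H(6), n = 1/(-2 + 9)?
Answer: 21986/7 ≈ 3140.9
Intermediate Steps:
n = 1/7 ≈ 0.14286
T(P) = -18 + 3*sqrt(P)/7 (T(P) = -18 + 3*(sqrt(P)/7) = -18 + 3*sqrt(P)/7)
d = 0 (d = 2*0 = 0)
Z(s) = s (Z(s) = s + 0 = s)
Z(T(1 + W)) + 3158 = (-18 + 3*sqrt(1 + 3)/7) + 3158 = (-18 + 3*sqrt(4)/7) + 3158 = (-18 + (3/7)*2) + 3158 = (-18 + 6/7) + 3158 = -120/7 + 3158 = 21986/7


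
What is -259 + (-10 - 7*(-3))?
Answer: -248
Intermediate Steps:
-259 + (-10 - 7*(-3)) = -259 + (-10 + 21) = -259 + 11 = -248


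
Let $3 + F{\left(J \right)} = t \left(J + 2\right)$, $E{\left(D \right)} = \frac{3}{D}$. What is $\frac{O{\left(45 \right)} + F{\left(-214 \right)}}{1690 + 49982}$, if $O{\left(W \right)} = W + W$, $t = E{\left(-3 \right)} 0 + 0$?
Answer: $\frac{29}{17224} \approx 0.0016837$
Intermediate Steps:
$t = 0$ ($t = \frac{3}{-3} \cdot 0 + 0 = 3 \left(- \frac{1}{3}\right) 0 + 0 = \left(-1\right) 0 + 0 = 0 + 0 = 0$)
$O{\left(W \right)} = 2 W$
$F{\left(J \right)} = -3$ ($F{\left(J \right)} = -3 + 0 \left(J + 2\right) = -3 + 0 \left(2 + J\right) = -3 + 0 = -3$)
$\frac{O{\left(45 \right)} + F{\left(-214 \right)}}{1690 + 49982} = \frac{2 \cdot 45 - 3}{1690 + 49982} = \frac{90 - 3}{51672} = 87 \cdot \frac{1}{51672} = \frac{29}{17224}$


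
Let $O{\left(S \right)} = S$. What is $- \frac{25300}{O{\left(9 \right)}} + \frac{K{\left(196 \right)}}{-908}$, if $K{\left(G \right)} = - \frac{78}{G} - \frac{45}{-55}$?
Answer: $- \frac{24764251277}{8809416} \approx -2811.1$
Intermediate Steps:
$K{\left(G \right)} = \frac{9}{11} - \frac{78}{G}$ ($K{\left(G \right)} = - \frac{78}{G} - - \frac{9}{11} = - \frac{78}{G} + \frac{9}{11} = \frac{9}{11} - \frac{78}{G}$)
$- \frac{25300}{O{\left(9 \right)}} + \frac{K{\left(196 \right)}}{-908} = - \frac{25300}{9} + \frac{\frac{9}{11} - \frac{78}{196}}{-908} = \left(-25300\right) \frac{1}{9} + \left(\frac{9}{11} - \frac{39}{98}\right) \left(- \frac{1}{908}\right) = - \frac{25300}{9} + \left(\frac{9}{11} - \frac{39}{98}\right) \left(- \frac{1}{908}\right) = - \frac{25300}{9} + \frac{453}{1078} \left(- \frac{1}{908}\right) = - \frac{25300}{9} - \frac{453}{978824} = - \frac{24764251277}{8809416}$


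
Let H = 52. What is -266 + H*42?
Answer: 1918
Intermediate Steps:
-266 + H*42 = -266 + 52*42 = -266 + 2184 = 1918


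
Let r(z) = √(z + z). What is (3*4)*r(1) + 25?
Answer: 25 + 12*√2 ≈ 41.971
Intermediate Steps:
r(z) = √2*√z (r(z) = √(2*z) = √2*√z)
(3*4)*r(1) + 25 = (3*4)*(√2*√1) + 25 = 12*(√2*1) + 25 = 12*√2 + 25 = 25 + 12*√2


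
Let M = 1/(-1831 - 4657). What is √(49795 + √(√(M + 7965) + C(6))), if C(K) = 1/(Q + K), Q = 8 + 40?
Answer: √(1179043819020 + 1622*√2433*√(1622 + 189*√1710611482))/4866 ≈ 223.17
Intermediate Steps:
M = -1/6488 (M = 1/(-6488) = -1/6488 ≈ -0.00015413)
Q = 48
C(K) = 1/(48 + K)
√(49795 + √(√(M + 7965) + C(6))) = √(49795 + √(√(-1/6488 + 7965) + 1/(48 + 6))) = √(49795 + √(√(51676919/6488) + 1/54)) = √(49795 + √(7*√1710611482/3244 + 1/54)) = √(49795 + √(1/54 + 7*√1710611482/3244))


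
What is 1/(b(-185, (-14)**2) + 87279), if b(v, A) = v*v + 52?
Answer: 1/121556 ≈ 8.2267e-6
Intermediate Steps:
b(v, A) = 52 + v**2 (b(v, A) = v**2 + 52 = 52 + v**2)
1/(b(-185, (-14)**2) + 87279) = 1/((52 + (-185)**2) + 87279) = 1/((52 + 34225) + 87279) = 1/(34277 + 87279) = 1/121556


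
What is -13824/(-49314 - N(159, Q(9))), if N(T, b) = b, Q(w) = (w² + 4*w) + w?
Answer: 144/515 ≈ 0.27961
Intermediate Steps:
Q(w) = w² + 5*w
-13824/(-49314 - N(159, Q(9))) = -13824/(-49314 - 9*(5 + 9)) = -13824/(-49314 - 9*14) = -13824/(-49314 - 1*126) = -13824/(-49314 - 126) = -13824/(-49440) = -13824*(-1/49440) = 144/515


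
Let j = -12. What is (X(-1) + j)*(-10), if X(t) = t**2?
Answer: 110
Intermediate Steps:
(X(-1) + j)*(-10) = ((-1)**2 - 12)*(-10) = (1 - 12)*(-10) = -11*(-10) = 110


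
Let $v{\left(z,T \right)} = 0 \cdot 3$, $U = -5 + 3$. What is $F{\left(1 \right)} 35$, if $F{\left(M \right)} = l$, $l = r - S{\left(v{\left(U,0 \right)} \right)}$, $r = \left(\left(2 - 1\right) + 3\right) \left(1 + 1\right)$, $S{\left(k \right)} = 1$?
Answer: $245$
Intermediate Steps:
$U = -2$
$v{\left(z,T \right)} = 0$
$r = 8$ ($r = \left(1 + 3\right) 2 = 4 \cdot 2 = 8$)
$l = 7$ ($l = 8 - 1 = 7$)
$F{\left(M \right)} = 7$
$F{\left(1 \right)} 35 = 7 \cdot 35 = 245$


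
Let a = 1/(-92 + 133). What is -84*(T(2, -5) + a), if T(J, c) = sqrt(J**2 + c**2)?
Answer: -84/41 - 84*sqrt(29) ≈ -454.40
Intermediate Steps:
a = 1/41 ≈ 0.024390
-84*(T(2, -5) + a) = -84*(sqrt(2**2 + (-5)**2) + 1/41) = -84*(sqrt(4 + 25) + 1/41) = -84*(sqrt(29) + 1/41) = -84*(1/41 + sqrt(29)) = -84/41 - 84*sqrt(29)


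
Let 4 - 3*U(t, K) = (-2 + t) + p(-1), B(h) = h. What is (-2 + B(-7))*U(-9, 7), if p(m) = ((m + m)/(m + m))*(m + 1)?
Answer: -45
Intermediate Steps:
p(m) = 1 + m (p(m) = ((2*m)/((2*m)))*(1 + m) = ((2*m)*(1/(2*m)))*(1 + m) = 1*(1 + m) = 1 + m)
U(t, K) = 2 - t/3 (U(t, K) = 4/3 - ((-2 + t) + (1 - 1))/3 = 4/3 - ((-2 + t) + 0)/3 = 4/3 - (-2 + t)/3 = 4/3 + (⅔ - t/3) = 2 - t/3)
(-2 + B(-7))*U(-9, 7) = (-2 - 7)*(2 - ⅓*(-9)) = -9*(2 + 3) = -9*5 = -45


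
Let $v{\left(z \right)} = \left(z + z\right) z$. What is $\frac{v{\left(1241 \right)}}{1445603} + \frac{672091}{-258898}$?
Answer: $- \frac{174128984397}{374263725494} \approx -0.46526$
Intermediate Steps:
$v{\left(z \right)} = 2 z^{2}$ ($v{\left(z \right)} = 2 z z = 2 z^{2}$)
$\frac{v{\left(1241 \right)}}{1445603} + \frac{672091}{-258898} = \frac{2 \cdot 1241^{2}}{1445603} + \frac{672091}{-258898} = 2 \cdot 1540081 \cdot \frac{1}{1445603} + 672091 \left(- \frac{1}{258898}\right) = 3080162 \cdot \frac{1}{1445603} - \frac{672091}{258898} = \frac{3080162}{1445603} - \frac{672091}{258898} = - \frac{174128984397}{374263725494}$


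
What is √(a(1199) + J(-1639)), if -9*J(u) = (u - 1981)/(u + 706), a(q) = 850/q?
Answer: √3128989905690/3356001 ≈ 0.52708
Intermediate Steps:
J(u) = -(-1981 + u)/(9*(706 + u)) (J(u) = -(u - 1981)/(9*(u + 706)) = -(-1981 + u)/(9*(706 + u)))
√(a(1199) + J(-1639)) = √(850/1199 + (1981 - 1*(-1639))/(9*(706 - 1639))) = √(850*(1/1199) + (⅑)*(1981 + 1639)/(-933)) = √(850/1199 + (⅑)*(-1/933)*3620) = √(850/1199 - 3620/8397) = √(2797070/10068003) = √3128989905690/3356001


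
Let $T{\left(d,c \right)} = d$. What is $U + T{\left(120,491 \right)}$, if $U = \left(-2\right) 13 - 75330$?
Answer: $-75236$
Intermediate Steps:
$U = -75356$ ($U = -26 - 75330 = -75356$)
$U + T{\left(120,491 \right)} = -75356 + 120 = -75236$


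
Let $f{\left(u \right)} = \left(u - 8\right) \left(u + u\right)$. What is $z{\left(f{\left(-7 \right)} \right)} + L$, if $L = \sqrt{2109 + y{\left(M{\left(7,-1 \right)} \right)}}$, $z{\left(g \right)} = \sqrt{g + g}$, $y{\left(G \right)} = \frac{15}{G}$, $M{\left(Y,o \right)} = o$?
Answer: $\sqrt{2094} + 2 \sqrt{105} \approx 66.254$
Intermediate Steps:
$f{\left(u \right)} = 2 u \left(-8 + u\right)$ ($f{\left(u \right)} = \left(-8 + u\right) 2 u = 2 u \left(-8 + u\right)$)
$z{\left(g \right)} = \sqrt{2} \sqrt{g}$ ($z{\left(g \right)} = \sqrt{2 g} = \sqrt{2} \sqrt{g}$)
$L = \sqrt{2094}$ ($L = \sqrt{2109 + \frac{15}{-1}} = \sqrt{2109 + 15 \left(-1\right)} = \sqrt{2109 - 15} = \sqrt{2094} \approx 45.76$)
$z{\left(f{\left(-7 \right)} \right)} + L = \sqrt{2} \sqrt{2 \left(-7\right) \left(-8 - 7\right)} + \sqrt{2094} = \sqrt{2} \sqrt{2 \left(-7\right) \left(-15\right)} + \sqrt{2094} = \sqrt{2} \sqrt{210} + \sqrt{2094} = 2 \sqrt{105} + \sqrt{2094} = \sqrt{2094} + 2 \sqrt{105}$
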